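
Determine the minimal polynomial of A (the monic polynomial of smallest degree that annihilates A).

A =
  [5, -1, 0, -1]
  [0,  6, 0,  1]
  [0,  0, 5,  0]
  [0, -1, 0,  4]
x^2 - 10*x + 25

The characteristic polynomial is χ_A(x) = (x - 5)^4, so the eigenvalues are known. The minimal polynomial is
  m_A(x) = Π_λ (x − λ)^{k_λ}
where k_λ is the size of the *largest* Jordan block for λ (equivalently, the smallest k with (A − λI)^k v = 0 for every generalised eigenvector v of λ).

  λ = 5: largest Jordan block has size 2, contributing (x − 5)^2

So m_A(x) = (x - 5)^2 = x^2 - 10*x + 25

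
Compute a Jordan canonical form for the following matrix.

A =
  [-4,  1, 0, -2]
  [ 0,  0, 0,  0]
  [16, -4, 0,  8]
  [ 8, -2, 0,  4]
J_2(0) ⊕ J_1(0) ⊕ J_1(0)

The characteristic polynomial is
  det(x·I − A) = x^4

Eigenvalues and multiplicities (the geometric multiplicity of λ is n − rank(A − λI), which equals the number of Jordan blocks for λ):
  λ = 0: algebraic multiplicity = 4, geometric multiplicity = 3

Determining the block sizes for each eigenvalue:
  λ = 0: 3 blocks summing to 4 forces exactly one block of size 2 and the rest size 1 → block sizes [2, 1, 1]

Assembling the blocks gives a Jordan form
J =
  [0, 1, 0, 0]
  [0, 0, 0, 0]
  [0, 0, 0, 0]
  [0, 0, 0, 0]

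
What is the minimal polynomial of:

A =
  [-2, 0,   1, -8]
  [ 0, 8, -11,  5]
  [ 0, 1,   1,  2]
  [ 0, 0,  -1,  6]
x^4 - 13*x^3 + 45*x^2 + 25*x - 250

The characteristic polynomial is χ_A(x) = (x - 5)^3*(x + 2), so the eigenvalues are known. The minimal polynomial is
  m_A(x) = Π_λ (x − λ)^{k_λ}
where k_λ is the size of the *largest* Jordan block for λ (equivalently, the smallest k with (A − λI)^k v = 0 for every generalised eigenvector v of λ).

  λ = -2: largest Jordan block has size 1, contributing (x + 2)
  λ = 5: largest Jordan block has size 3, contributing (x − 5)^3

So m_A(x) = (x - 5)^3*(x + 2) = x^4 - 13*x^3 + 45*x^2 + 25*x - 250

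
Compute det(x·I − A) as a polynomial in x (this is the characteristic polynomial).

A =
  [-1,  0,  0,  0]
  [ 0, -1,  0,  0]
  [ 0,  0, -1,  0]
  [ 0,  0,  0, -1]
x^4 + 4*x^3 + 6*x^2 + 4*x + 1

Expanding det(x·I − A) (e.g. by cofactor expansion or by noting that A is similar to its Jordan form J, which has the same characteristic polynomial as A) gives
  χ_A(x) = x^4 + 4*x^3 + 6*x^2 + 4*x + 1
which factors as (x + 1)^4. The eigenvalues (with algebraic multiplicities) are λ = -1 with multiplicity 4.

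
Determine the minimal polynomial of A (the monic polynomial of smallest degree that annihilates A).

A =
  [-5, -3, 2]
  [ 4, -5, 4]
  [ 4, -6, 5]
x^3 + 5*x^2 + 3*x - 9

The characteristic polynomial is χ_A(x) = (x - 1)*(x + 3)^2, so the eigenvalues are known. The minimal polynomial is
  m_A(x) = Π_λ (x − λ)^{k_λ}
where k_λ is the size of the *largest* Jordan block for λ (equivalently, the smallest k with (A − λI)^k v = 0 for every generalised eigenvector v of λ).

  λ = -3: largest Jordan block has size 2, contributing (x + 3)^2
  λ = 1: largest Jordan block has size 1, contributing (x − 1)

So m_A(x) = (x - 1)*(x + 3)^2 = x^3 + 5*x^2 + 3*x - 9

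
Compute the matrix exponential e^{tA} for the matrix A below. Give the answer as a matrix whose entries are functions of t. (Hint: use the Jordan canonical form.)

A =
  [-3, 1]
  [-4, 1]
e^{tA} =
  [-2*t*exp(-t) + exp(-t), t*exp(-t)]
  [-4*t*exp(-t), 2*t*exp(-t) + exp(-t)]

Strategy: write A = P · J · P⁻¹ where J is a Jordan canonical form, so e^{tA} = P · e^{tJ} · P⁻¹, and e^{tJ} can be computed block-by-block.

A has Jordan form
J =
  [-1,  1]
  [ 0, -1]
(up to reordering of blocks).

Per-block formulas:
  For a 2×2 Jordan block J_2(-1): exp(t · J_2(-1)) = e^(-1t)·(I + t·N), where N is the 2×2 nilpotent shift.

After assembling e^{tJ} and conjugating by P, we get:

e^{tA} =
  [-2*t*exp(-t) + exp(-t), t*exp(-t)]
  [-4*t*exp(-t), 2*t*exp(-t) + exp(-t)]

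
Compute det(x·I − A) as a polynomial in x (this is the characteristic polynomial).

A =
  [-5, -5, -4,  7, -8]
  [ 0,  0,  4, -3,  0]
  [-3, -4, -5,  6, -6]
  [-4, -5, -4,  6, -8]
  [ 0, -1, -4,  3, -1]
x^5 + 5*x^4 + 10*x^3 + 10*x^2 + 5*x + 1

Expanding det(x·I − A) (e.g. by cofactor expansion or by noting that A is similar to its Jordan form J, which has the same characteristic polynomial as A) gives
  χ_A(x) = x^5 + 5*x^4 + 10*x^3 + 10*x^2 + 5*x + 1
which factors as (x + 1)^5. The eigenvalues (with algebraic multiplicities) are λ = -1 with multiplicity 5.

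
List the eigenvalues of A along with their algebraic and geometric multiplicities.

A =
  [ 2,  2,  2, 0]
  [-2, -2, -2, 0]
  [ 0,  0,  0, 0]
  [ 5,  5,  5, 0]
λ = 0: alg = 4, geom = 3

Step 1 — factor the characteristic polynomial to read off the algebraic multiplicities:
  χ_A(x) = x^4

Step 2 — compute geometric multiplicities via the rank-nullity identity g(λ) = n − rank(A − λI):
  rank(A − (0)·I) = 1, so dim ker(A − (0)·I) = n − 1 = 3

Summary:
  λ = 0: algebraic multiplicity = 4, geometric multiplicity = 3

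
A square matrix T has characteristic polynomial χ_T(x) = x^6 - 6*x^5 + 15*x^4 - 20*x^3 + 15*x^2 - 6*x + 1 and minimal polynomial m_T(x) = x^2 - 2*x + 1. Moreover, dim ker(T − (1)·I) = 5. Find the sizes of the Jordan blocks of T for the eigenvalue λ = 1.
Block sizes for λ = 1: [2, 1, 1, 1, 1]

Step 1 — from the characteristic polynomial, algebraic multiplicity of λ = 1 is 6. From dim ker(T − (1)·I) = 5, there are exactly 5 Jordan blocks for λ = 1.
Step 2 — from the minimal polynomial, the factor (x − 1)^2 tells us the largest block for λ = 1 has size 2.
Step 3 — with total size 6, 5 blocks, and largest block 2, the block sizes (in nonincreasing order) are [2, 1, 1, 1, 1].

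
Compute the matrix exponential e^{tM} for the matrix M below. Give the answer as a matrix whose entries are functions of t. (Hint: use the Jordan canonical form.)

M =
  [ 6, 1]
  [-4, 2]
e^{tM} =
  [2*t*exp(4*t) + exp(4*t), t*exp(4*t)]
  [-4*t*exp(4*t), -2*t*exp(4*t) + exp(4*t)]

Strategy: write M = P · J · P⁻¹ where J is a Jordan canonical form, so e^{tM} = P · e^{tJ} · P⁻¹, and e^{tJ} can be computed block-by-block.

M has Jordan form
J =
  [4, 1]
  [0, 4]
(up to reordering of blocks).

Per-block formulas:
  For a 2×2 Jordan block J_2(4): exp(t · J_2(4)) = e^(4t)·(I + t·N), where N is the 2×2 nilpotent shift.

After assembling e^{tJ} and conjugating by P, we get:

e^{tM} =
  [2*t*exp(4*t) + exp(4*t), t*exp(4*t)]
  [-4*t*exp(4*t), -2*t*exp(4*t) + exp(4*t)]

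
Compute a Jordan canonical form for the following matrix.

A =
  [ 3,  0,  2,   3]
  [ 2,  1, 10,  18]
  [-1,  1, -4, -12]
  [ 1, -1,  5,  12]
J_3(3) ⊕ J_1(3)

The characteristic polynomial is
  det(x·I − A) = x^4 - 12*x^3 + 54*x^2 - 108*x + 81 = (x - 3)^4

Eigenvalues and multiplicities (the geometric multiplicity of λ is n − rank(A − λI), which equals the number of Jordan blocks for λ):
  λ = 3: algebraic multiplicity = 4, geometric multiplicity = 2

Determining the block sizes for each eigenvalue:
  λ = 3: with am = 4 and gm = 2, the partition is not yet determined (e.g. several partitions of 4 into 2 parts exist). Let N = A − (3)·I. Computing rank(N^1) = 2, rank(N^2) = 1, rank(N^3) = 0; the number of blocks of size ≥ j is rank(N^{j−1}) − rank(N^j), giving [2, 1, 1]. So we have 1 block(s) of size 3, 1 block(s) of size 1 → block sizes [3, 1]

Assembling the blocks gives a Jordan form
J =
  [3, 1, 0, 0]
  [0, 3, 1, 0]
  [0, 0, 3, 0]
  [0, 0, 0, 3]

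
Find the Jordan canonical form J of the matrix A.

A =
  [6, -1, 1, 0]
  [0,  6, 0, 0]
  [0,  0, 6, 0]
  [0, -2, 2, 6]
J_2(6) ⊕ J_1(6) ⊕ J_1(6)

The characteristic polynomial is
  det(x·I − A) = x^4 - 24*x^3 + 216*x^2 - 864*x + 1296 = (x - 6)^4

Eigenvalues and multiplicities (the geometric multiplicity of λ is n − rank(A − λI), which equals the number of Jordan blocks for λ):
  λ = 6: algebraic multiplicity = 4, geometric multiplicity = 3

Determining the block sizes for each eigenvalue:
  λ = 6: 3 blocks summing to 4 forces exactly one block of size 2 and the rest size 1 → block sizes [2, 1, 1]

Assembling the blocks gives a Jordan form
J =
  [6, 1, 0, 0]
  [0, 6, 0, 0]
  [0, 0, 6, 0]
  [0, 0, 0, 6]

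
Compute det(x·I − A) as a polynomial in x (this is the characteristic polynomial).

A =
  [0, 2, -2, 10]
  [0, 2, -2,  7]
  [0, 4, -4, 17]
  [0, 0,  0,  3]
x^4 - x^3 - 6*x^2

Expanding det(x·I − A) (e.g. by cofactor expansion or by noting that A is similar to its Jordan form J, which has the same characteristic polynomial as A) gives
  χ_A(x) = x^4 - x^3 - 6*x^2
which factors as x^2*(x - 3)*(x + 2). The eigenvalues (with algebraic multiplicities) are λ = -2 with multiplicity 1, λ = 0 with multiplicity 2, λ = 3 with multiplicity 1.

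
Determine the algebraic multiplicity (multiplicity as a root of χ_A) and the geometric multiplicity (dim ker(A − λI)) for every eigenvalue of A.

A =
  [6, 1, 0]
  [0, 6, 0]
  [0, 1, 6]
λ = 6: alg = 3, geom = 2

Step 1 — factor the characteristic polynomial to read off the algebraic multiplicities:
  χ_A(x) = (x - 6)^3

Step 2 — compute geometric multiplicities via the rank-nullity identity g(λ) = n − rank(A − λI):
  rank(A − (6)·I) = 1, so dim ker(A − (6)·I) = n − 1 = 2

Summary:
  λ = 6: algebraic multiplicity = 3, geometric multiplicity = 2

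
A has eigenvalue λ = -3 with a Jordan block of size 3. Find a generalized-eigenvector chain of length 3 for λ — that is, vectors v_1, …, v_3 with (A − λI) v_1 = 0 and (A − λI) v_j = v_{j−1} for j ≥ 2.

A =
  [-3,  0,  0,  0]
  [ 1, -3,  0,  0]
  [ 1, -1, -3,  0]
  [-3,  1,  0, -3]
A Jordan chain for λ = -3 of length 3:
v_1 = (0, 0, -1, 1)ᵀ
v_2 = (0, 1, 1, -3)ᵀ
v_3 = (1, 0, 0, 0)ᵀ

Let N = A − (-3)·I. We want v_3 with N^3 v_3 = 0 but N^2 v_3 ≠ 0; then v_{j-1} := N · v_j for j = 3, …, 2.

Pick v_3 = (1, 0, 0, 0)ᵀ.
Then v_2 = N · v_3 = (0, 1, 1, -3)ᵀ.
Then v_1 = N · v_2 = (0, 0, -1, 1)ᵀ.

Sanity check: (A − (-3)·I) v_1 = (0, 0, 0, 0)ᵀ = 0. ✓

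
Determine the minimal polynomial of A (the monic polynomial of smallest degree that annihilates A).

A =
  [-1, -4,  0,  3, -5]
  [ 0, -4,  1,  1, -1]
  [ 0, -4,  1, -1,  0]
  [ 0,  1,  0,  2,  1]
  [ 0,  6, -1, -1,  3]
x^5 - x^4 - 5*x^3 + x^2 + 8*x + 4

The characteristic polynomial is χ_A(x) = (x - 2)^2*(x + 1)^3, so the eigenvalues are known. The minimal polynomial is
  m_A(x) = Π_λ (x − λ)^{k_λ}
where k_λ is the size of the *largest* Jordan block for λ (equivalently, the smallest k with (A − λI)^k v = 0 for every generalised eigenvector v of λ).

  λ = -1: largest Jordan block has size 3, contributing (x + 1)^3
  λ = 2: largest Jordan block has size 2, contributing (x − 2)^2

So m_A(x) = (x - 2)^2*(x + 1)^3 = x^5 - x^4 - 5*x^3 + x^2 + 8*x + 4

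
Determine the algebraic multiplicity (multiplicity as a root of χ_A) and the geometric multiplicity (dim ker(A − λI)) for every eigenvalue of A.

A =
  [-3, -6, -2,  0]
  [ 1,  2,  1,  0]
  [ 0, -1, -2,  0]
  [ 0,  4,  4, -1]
λ = -1: alg = 4, geom = 2

Step 1 — factor the characteristic polynomial to read off the algebraic multiplicities:
  χ_A(x) = (x + 1)^4

Step 2 — compute geometric multiplicities via the rank-nullity identity g(λ) = n − rank(A − λI):
  rank(A − (-1)·I) = 2, so dim ker(A − (-1)·I) = n − 2 = 2

Summary:
  λ = -1: algebraic multiplicity = 4, geometric multiplicity = 2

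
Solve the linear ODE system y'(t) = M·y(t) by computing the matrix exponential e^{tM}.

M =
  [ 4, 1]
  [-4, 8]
e^{tM} =
  [-2*t*exp(6*t) + exp(6*t), t*exp(6*t)]
  [-4*t*exp(6*t), 2*t*exp(6*t) + exp(6*t)]

Strategy: write M = P · J · P⁻¹ where J is a Jordan canonical form, so e^{tM} = P · e^{tJ} · P⁻¹, and e^{tJ} can be computed block-by-block.

M has Jordan form
J =
  [6, 1]
  [0, 6]
(up to reordering of blocks).

Per-block formulas:
  For a 2×2 Jordan block J_2(6): exp(t · J_2(6)) = e^(6t)·(I + t·N), where N is the 2×2 nilpotent shift.

After assembling e^{tJ} and conjugating by P, we get:

e^{tM} =
  [-2*t*exp(6*t) + exp(6*t), t*exp(6*t)]
  [-4*t*exp(6*t), 2*t*exp(6*t) + exp(6*t)]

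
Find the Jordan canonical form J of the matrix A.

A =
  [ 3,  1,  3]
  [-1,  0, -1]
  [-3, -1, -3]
J_3(0)

The characteristic polynomial is
  det(x·I − A) = x^3

Eigenvalues and multiplicities (the geometric multiplicity of λ is n − rank(A − λI), which equals the number of Jordan blocks for λ):
  λ = 0: algebraic multiplicity = 3, geometric multiplicity = 1

Determining the block sizes for each eigenvalue:
  λ = 0: one block (gm = 1), so the single block has size am = 3 → block sizes [3]

Assembling the blocks gives a Jordan form
J =
  [0, 1, 0]
  [0, 0, 1]
  [0, 0, 0]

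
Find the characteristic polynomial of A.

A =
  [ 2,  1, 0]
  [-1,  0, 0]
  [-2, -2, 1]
x^3 - 3*x^2 + 3*x - 1

Expanding det(x·I − A) (e.g. by cofactor expansion or by noting that A is similar to its Jordan form J, which has the same characteristic polynomial as A) gives
  χ_A(x) = x^3 - 3*x^2 + 3*x - 1
which factors as (x - 1)^3. The eigenvalues (with algebraic multiplicities) are λ = 1 with multiplicity 3.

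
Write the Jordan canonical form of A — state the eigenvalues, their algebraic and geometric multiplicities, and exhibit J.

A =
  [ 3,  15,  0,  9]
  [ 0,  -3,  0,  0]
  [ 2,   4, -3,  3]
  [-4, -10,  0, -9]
J_2(-3) ⊕ J_2(-3)

The characteristic polynomial is
  det(x·I − A) = x^4 + 12*x^3 + 54*x^2 + 108*x + 81 = (x + 3)^4

Eigenvalues and multiplicities (the geometric multiplicity of λ is n − rank(A − λI), which equals the number of Jordan blocks for λ):
  λ = -3: algebraic multiplicity = 4, geometric multiplicity = 2

Determining the block sizes for each eigenvalue:
  λ = -3: with am = 4 and gm = 2, the partition is not yet determined (e.g. several partitions of 4 into 2 parts exist). Let N = A − (-3)·I. Computing rank(N^1) = 2, rank(N^2) = 0; the number of blocks of size ≥ j is rank(N^{j−1}) − rank(N^j), giving [2, 2]. So we have 2 block(s) of size 2 → block sizes [2, 2]

Assembling the blocks gives a Jordan form
J =
  [-3,  1,  0,  0]
  [ 0, -3,  0,  0]
  [ 0,  0, -3,  1]
  [ 0,  0,  0, -3]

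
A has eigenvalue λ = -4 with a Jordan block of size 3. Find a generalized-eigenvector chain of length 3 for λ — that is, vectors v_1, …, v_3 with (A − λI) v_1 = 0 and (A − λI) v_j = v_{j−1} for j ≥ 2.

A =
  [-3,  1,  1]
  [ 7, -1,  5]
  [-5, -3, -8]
A Jordan chain for λ = -4 of length 3:
v_1 = (3, 3, -6)ᵀ
v_2 = (1, 7, -5)ᵀ
v_3 = (1, 0, 0)ᵀ

Let N = A − (-4)·I. We want v_3 with N^3 v_3 = 0 but N^2 v_3 ≠ 0; then v_{j-1} := N · v_j for j = 3, …, 2.

Pick v_3 = (1, 0, 0)ᵀ.
Then v_2 = N · v_3 = (1, 7, -5)ᵀ.
Then v_1 = N · v_2 = (3, 3, -6)ᵀ.

Sanity check: (A − (-4)·I) v_1 = (0, 0, 0)ᵀ = 0. ✓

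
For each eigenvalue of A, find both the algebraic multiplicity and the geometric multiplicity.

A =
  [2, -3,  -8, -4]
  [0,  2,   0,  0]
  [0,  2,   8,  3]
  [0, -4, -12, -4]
λ = 2: alg = 4, geom = 2

Step 1 — factor the characteristic polynomial to read off the algebraic multiplicities:
  χ_A(x) = (x - 2)^4

Step 2 — compute geometric multiplicities via the rank-nullity identity g(λ) = n − rank(A − λI):
  rank(A − (2)·I) = 2, so dim ker(A − (2)·I) = n − 2 = 2

Summary:
  λ = 2: algebraic multiplicity = 4, geometric multiplicity = 2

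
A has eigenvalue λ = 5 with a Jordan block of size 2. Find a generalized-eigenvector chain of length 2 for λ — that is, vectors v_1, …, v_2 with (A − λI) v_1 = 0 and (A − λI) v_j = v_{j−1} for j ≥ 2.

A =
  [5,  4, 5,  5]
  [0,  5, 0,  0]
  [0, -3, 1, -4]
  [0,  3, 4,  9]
A Jordan chain for λ = 5 of length 2:
v_1 = (4, 0, -3, 3)ᵀ
v_2 = (0, 1, 0, 0)ᵀ

Let N = A − (5)·I. We want v_2 with N^2 v_2 = 0 but N^1 v_2 ≠ 0; then v_{j-1} := N · v_j for j = 2, …, 2.

Pick v_2 = (0, 1, 0, 0)ᵀ.
Then v_1 = N · v_2 = (4, 0, -3, 3)ᵀ.

Sanity check: (A − (5)·I) v_1 = (0, 0, 0, 0)ᵀ = 0. ✓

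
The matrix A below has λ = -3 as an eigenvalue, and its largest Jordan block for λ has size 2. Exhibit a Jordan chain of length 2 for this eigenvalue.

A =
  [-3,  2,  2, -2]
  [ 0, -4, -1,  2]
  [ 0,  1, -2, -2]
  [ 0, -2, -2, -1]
A Jordan chain for λ = -3 of length 2:
v_1 = (0, 1, -1, 0)ᵀ
v_2 = (0, 1, 0, 1)ᵀ

Let N = A − (-3)·I. We want v_2 with N^2 v_2 = 0 but N^1 v_2 ≠ 0; then v_{j-1} := N · v_j for j = 2, …, 2.

Pick v_2 = (0, 1, 0, 1)ᵀ.
Then v_1 = N · v_2 = (0, 1, -1, 0)ᵀ.

Sanity check: (A − (-3)·I) v_1 = (0, 0, 0, 0)ᵀ = 0. ✓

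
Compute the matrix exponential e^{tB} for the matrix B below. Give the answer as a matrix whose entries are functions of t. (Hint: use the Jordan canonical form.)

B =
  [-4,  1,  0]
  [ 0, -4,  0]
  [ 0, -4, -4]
e^{tB} =
  [exp(-4*t), t*exp(-4*t), 0]
  [0, exp(-4*t), 0]
  [0, -4*t*exp(-4*t), exp(-4*t)]

Strategy: write B = P · J · P⁻¹ where J is a Jordan canonical form, so e^{tB} = P · e^{tJ} · P⁻¹, and e^{tJ} can be computed block-by-block.

B has Jordan form
J =
  [-4,  1,  0]
  [ 0, -4,  0]
  [ 0,  0, -4]
(up to reordering of blocks).

Per-block formulas:
  For a 1×1 block at λ = -4: exp(t · [-4]) = [e^(-4t)].
  For a 2×2 Jordan block J_2(-4): exp(t · J_2(-4)) = e^(-4t)·(I + t·N), where N is the 2×2 nilpotent shift.

After assembling e^{tJ} and conjugating by P, we get:

e^{tB} =
  [exp(-4*t), t*exp(-4*t), 0]
  [0, exp(-4*t), 0]
  [0, -4*t*exp(-4*t), exp(-4*t)]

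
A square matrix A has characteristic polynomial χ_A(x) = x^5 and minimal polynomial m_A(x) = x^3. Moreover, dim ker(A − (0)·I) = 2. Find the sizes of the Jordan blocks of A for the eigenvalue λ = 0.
Block sizes for λ = 0: [3, 2]

Step 1 — from the characteristic polynomial, algebraic multiplicity of λ = 0 is 5. From dim ker(A − (0)·I) = 2, there are exactly 2 Jordan blocks for λ = 0.
Step 2 — from the minimal polynomial, the factor (x − 0)^3 tells us the largest block for λ = 0 has size 3.
Step 3 — with total size 5, 2 blocks, and largest block 3, the block sizes (in nonincreasing order) are [3, 2].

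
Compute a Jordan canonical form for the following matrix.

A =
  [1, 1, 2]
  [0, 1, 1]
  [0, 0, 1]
J_3(1)

The characteristic polynomial is
  det(x·I − A) = x^3 - 3*x^2 + 3*x - 1 = (x - 1)^3

Eigenvalues and multiplicities (the geometric multiplicity of λ is n − rank(A − λI), which equals the number of Jordan blocks for λ):
  λ = 1: algebraic multiplicity = 3, geometric multiplicity = 1

Determining the block sizes for each eigenvalue:
  λ = 1: one block (gm = 1), so the single block has size am = 3 → block sizes [3]

Assembling the blocks gives a Jordan form
J =
  [1, 1, 0]
  [0, 1, 1]
  [0, 0, 1]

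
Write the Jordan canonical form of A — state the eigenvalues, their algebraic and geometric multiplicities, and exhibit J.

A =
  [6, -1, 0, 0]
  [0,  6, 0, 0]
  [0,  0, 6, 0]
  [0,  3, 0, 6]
J_2(6) ⊕ J_1(6) ⊕ J_1(6)

The characteristic polynomial is
  det(x·I − A) = x^4 - 24*x^3 + 216*x^2 - 864*x + 1296 = (x - 6)^4

Eigenvalues and multiplicities (the geometric multiplicity of λ is n − rank(A − λI), which equals the number of Jordan blocks for λ):
  λ = 6: algebraic multiplicity = 4, geometric multiplicity = 3

Determining the block sizes for each eigenvalue:
  λ = 6: 3 blocks summing to 4 forces exactly one block of size 2 and the rest size 1 → block sizes [2, 1, 1]

Assembling the blocks gives a Jordan form
J =
  [6, 1, 0, 0]
  [0, 6, 0, 0]
  [0, 0, 6, 0]
  [0, 0, 0, 6]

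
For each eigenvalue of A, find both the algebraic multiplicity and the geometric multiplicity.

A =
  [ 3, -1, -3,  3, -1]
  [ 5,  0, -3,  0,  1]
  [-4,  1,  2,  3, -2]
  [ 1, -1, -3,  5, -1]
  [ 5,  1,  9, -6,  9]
λ = 2: alg = 2, geom = 2; λ = 5: alg = 3, geom = 2

Step 1 — factor the characteristic polynomial to read off the algebraic multiplicities:
  χ_A(x) = (x - 5)^3*(x - 2)^2

Step 2 — compute geometric multiplicities via the rank-nullity identity g(λ) = n − rank(A − λI):
  rank(A − (2)·I) = 3, so dim ker(A − (2)·I) = n − 3 = 2
  rank(A − (5)·I) = 3, so dim ker(A − (5)·I) = n − 3 = 2

Summary:
  λ = 2: algebraic multiplicity = 2, geometric multiplicity = 2
  λ = 5: algebraic multiplicity = 3, geometric multiplicity = 2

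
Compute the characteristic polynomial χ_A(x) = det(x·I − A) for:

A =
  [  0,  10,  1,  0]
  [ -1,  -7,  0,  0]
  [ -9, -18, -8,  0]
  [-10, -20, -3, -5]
x^4 + 20*x^3 + 150*x^2 + 500*x + 625

Expanding det(x·I − A) (e.g. by cofactor expansion or by noting that A is similar to its Jordan form J, which has the same characteristic polynomial as A) gives
  χ_A(x) = x^4 + 20*x^3 + 150*x^2 + 500*x + 625
which factors as (x + 5)^4. The eigenvalues (with algebraic multiplicities) are λ = -5 with multiplicity 4.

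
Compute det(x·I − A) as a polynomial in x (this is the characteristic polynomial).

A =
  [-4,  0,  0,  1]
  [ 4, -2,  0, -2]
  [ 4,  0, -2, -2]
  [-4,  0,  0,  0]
x^4 + 8*x^3 + 24*x^2 + 32*x + 16

Expanding det(x·I − A) (e.g. by cofactor expansion or by noting that A is similar to its Jordan form J, which has the same characteristic polynomial as A) gives
  χ_A(x) = x^4 + 8*x^3 + 24*x^2 + 32*x + 16
which factors as (x + 2)^4. The eigenvalues (with algebraic multiplicities) are λ = -2 with multiplicity 4.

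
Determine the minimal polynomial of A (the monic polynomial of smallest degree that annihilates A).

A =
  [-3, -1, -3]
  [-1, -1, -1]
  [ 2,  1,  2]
x^3 + 2*x^2 + x

The characteristic polynomial is χ_A(x) = x*(x + 1)^2, so the eigenvalues are known. The minimal polynomial is
  m_A(x) = Π_λ (x − λ)^{k_λ}
where k_λ is the size of the *largest* Jordan block for λ (equivalently, the smallest k with (A − λI)^k v = 0 for every generalised eigenvector v of λ).

  λ = -1: largest Jordan block has size 2, contributing (x + 1)^2
  λ = 0: largest Jordan block has size 1, contributing (x − 0)

So m_A(x) = x*(x + 1)^2 = x^3 + 2*x^2 + x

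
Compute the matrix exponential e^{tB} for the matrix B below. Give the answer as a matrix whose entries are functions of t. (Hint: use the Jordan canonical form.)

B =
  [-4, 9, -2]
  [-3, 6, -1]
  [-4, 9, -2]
e^{tB} =
  [-3*t^2/2 - 4*t + 1, 9*t, 3*t^2/2 - 2*t]
  [-t^2 - 3*t, 6*t + 1, t^2 - t]
  [-3*t^2/2 - 4*t, 9*t, 3*t^2/2 - 2*t + 1]

Strategy: write B = P · J · P⁻¹ where J is a Jordan canonical form, so e^{tB} = P · e^{tJ} · P⁻¹, and e^{tJ} can be computed block-by-block.

B has Jordan form
J =
  [0, 1, 0]
  [0, 0, 1]
  [0, 0, 0]
(up to reordering of blocks).

Per-block formulas:
  For a 3×3 Jordan block J_3(0): exp(t · J_3(0)) = e^(0t)·(I + t·N + (t^2/2)·N^2), where N is the 3×3 nilpotent shift.

After assembling e^{tJ} and conjugating by P, we get:

e^{tB} =
  [-3*t^2/2 - 4*t + 1, 9*t, 3*t^2/2 - 2*t]
  [-t^2 - 3*t, 6*t + 1, t^2 - t]
  [-3*t^2/2 - 4*t, 9*t, 3*t^2/2 - 2*t + 1]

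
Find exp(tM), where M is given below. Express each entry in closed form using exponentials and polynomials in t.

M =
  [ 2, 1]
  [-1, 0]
e^{tM} =
  [t*exp(t) + exp(t), t*exp(t)]
  [-t*exp(t), -t*exp(t) + exp(t)]

Strategy: write M = P · J · P⁻¹ where J is a Jordan canonical form, so e^{tM} = P · e^{tJ} · P⁻¹, and e^{tJ} can be computed block-by-block.

M has Jordan form
J =
  [1, 1]
  [0, 1]
(up to reordering of blocks).

Per-block formulas:
  For a 2×2 Jordan block J_2(1): exp(t · J_2(1)) = e^(1t)·(I + t·N), where N is the 2×2 nilpotent shift.

After assembling e^{tJ} and conjugating by P, we get:

e^{tM} =
  [t*exp(t) + exp(t), t*exp(t)]
  [-t*exp(t), -t*exp(t) + exp(t)]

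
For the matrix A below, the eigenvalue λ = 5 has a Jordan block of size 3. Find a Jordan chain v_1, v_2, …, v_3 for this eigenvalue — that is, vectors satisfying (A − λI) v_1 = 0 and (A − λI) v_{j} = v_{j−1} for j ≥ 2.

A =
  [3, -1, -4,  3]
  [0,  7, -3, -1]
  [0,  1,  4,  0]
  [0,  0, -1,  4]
A Jordan chain for λ = 5 of length 3:
v_1 = (-4, 1, 1, -1)ᵀ
v_2 = (-1, 2, 1, 0)ᵀ
v_3 = (0, 1, 0, 0)ᵀ

Let N = A − (5)·I. We want v_3 with N^3 v_3 = 0 but N^2 v_3 ≠ 0; then v_{j-1} := N · v_j for j = 3, …, 2.

Pick v_3 = (0, 1, 0, 0)ᵀ.
Then v_2 = N · v_3 = (-1, 2, 1, 0)ᵀ.
Then v_1 = N · v_2 = (-4, 1, 1, -1)ᵀ.

Sanity check: (A − (5)·I) v_1 = (0, 0, 0, 0)ᵀ = 0. ✓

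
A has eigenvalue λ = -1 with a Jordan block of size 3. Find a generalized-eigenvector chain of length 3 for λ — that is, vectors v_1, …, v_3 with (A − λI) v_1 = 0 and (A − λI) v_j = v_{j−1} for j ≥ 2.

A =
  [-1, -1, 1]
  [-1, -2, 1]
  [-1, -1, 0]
A Jordan chain for λ = -1 of length 3:
v_1 = (0, 1, 1)ᵀ
v_2 = (-1, -1, -1)ᵀ
v_3 = (0, 1, 0)ᵀ

Let N = A − (-1)·I. We want v_3 with N^3 v_3 = 0 but N^2 v_3 ≠ 0; then v_{j-1} := N · v_j for j = 3, …, 2.

Pick v_3 = (0, 1, 0)ᵀ.
Then v_2 = N · v_3 = (-1, -1, -1)ᵀ.
Then v_1 = N · v_2 = (0, 1, 1)ᵀ.

Sanity check: (A − (-1)·I) v_1 = (0, 0, 0)ᵀ = 0. ✓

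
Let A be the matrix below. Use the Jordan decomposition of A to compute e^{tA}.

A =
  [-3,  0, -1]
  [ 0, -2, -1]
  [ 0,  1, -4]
e^{tA} =
  [exp(-3*t), -t^2*exp(-3*t)/2, t^2*exp(-3*t)/2 - t*exp(-3*t)]
  [0, t*exp(-3*t) + exp(-3*t), -t*exp(-3*t)]
  [0, t*exp(-3*t), -t*exp(-3*t) + exp(-3*t)]

Strategy: write A = P · J · P⁻¹ where J is a Jordan canonical form, so e^{tA} = P · e^{tJ} · P⁻¹, and e^{tJ} can be computed block-by-block.

A has Jordan form
J =
  [-3,  1,  0]
  [ 0, -3,  1]
  [ 0,  0, -3]
(up to reordering of blocks).

Per-block formulas:
  For a 3×3 Jordan block J_3(-3): exp(t · J_3(-3)) = e^(-3t)·(I + t·N + (t^2/2)·N^2), where N is the 3×3 nilpotent shift.

After assembling e^{tJ} and conjugating by P, we get:

e^{tA} =
  [exp(-3*t), -t^2*exp(-3*t)/2, t^2*exp(-3*t)/2 - t*exp(-3*t)]
  [0, t*exp(-3*t) + exp(-3*t), -t*exp(-3*t)]
  [0, t*exp(-3*t), -t*exp(-3*t) + exp(-3*t)]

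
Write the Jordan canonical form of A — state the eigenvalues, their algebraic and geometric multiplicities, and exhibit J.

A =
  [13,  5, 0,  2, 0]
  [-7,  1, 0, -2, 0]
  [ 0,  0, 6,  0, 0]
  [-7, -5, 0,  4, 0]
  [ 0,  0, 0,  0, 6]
J_2(6) ⊕ J_1(6) ⊕ J_1(6) ⊕ J_1(6)

The characteristic polynomial is
  det(x·I − A) = x^5 - 30*x^4 + 360*x^3 - 2160*x^2 + 6480*x - 7776 = (x - 6)^5

Eigenvalues and multiplicities (the geometric multiplicity of λ is n − rank(A − λI), which equals the number of Jordan blocks for λ):
  λ = 6: algebraic multiplicity = 5, geometric multiplicity = 4

Determining the block sizes for each eigenvalue:
  λ = 6: 4 blocks summing to 5 forces exactly one block of size 2 and the rest size 1 → block sizes [2, 1, 1, 1]

Assembling the blocks gives a Jordan form
J =
  [6, 1, 0, 0, 0]
  [0, 6, 0, 0, 0]
  [0, 0, 6, 0, 0]
  [0, 0, 0, 6, 0]
  [0, 0, 0, 0, 6]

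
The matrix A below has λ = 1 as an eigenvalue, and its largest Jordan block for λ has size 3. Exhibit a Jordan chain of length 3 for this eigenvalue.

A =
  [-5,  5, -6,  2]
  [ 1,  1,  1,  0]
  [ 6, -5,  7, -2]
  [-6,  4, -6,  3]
A Jordan chain for λ = 1 of length 3:
v_1 = (1, 0, -1, 0)ᵀ
v_2 = (-1, 1, 1, -2)ᵀ
v_3 = (1, 1, 0, 0)ᵀ

Let N = A − (1)·I. We want v_3 with N^3 v_3 = 0 but N^2 v_3 ≠ 0; then v_{j-1} := N · v_j for j = 3, …, 2.

Pick v_3 = (1, 1, 0, 0)ᵀ.
Then v_2 = N · v_3 = (-1, 1, 1, -2)ᵀ.
Then v_1 = N · v_2 = (1, 0, -1, 0)ᵀ.

Sanity check: (A − (1)·I) v_1 = (0, 0, 0, 0)ᵀ = 0. ✓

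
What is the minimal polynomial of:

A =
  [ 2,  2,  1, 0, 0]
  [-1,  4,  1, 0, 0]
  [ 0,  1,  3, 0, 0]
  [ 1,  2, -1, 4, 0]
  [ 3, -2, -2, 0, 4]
x^4 - 13*x^3 + 63*x^2 - 135*x + 108

The characteristic polynomial is χ_A(x) = (x - 4)^2*(x - 3)^3, so the eigenvalues are known. The minimal polynomial is
  m_A(x) = Π_λ (x − λ)^{k_λ}
where k_λ is the size of the *largest* Jordan block for λ (equivalently, the smallest k with (A − λI)^k v = 0 for every generalised eigenvector v of λ).

  λ = 3: largest Jordan block has size 3, contributing (x − 3)^3
  λ = 4: largest Jordan block has size 1, contributing (x − 4)

So m_A(x) = (x - 4)*(x - 3)^3 = x^4 - 13*x^3 + 63*x^2 - 135*x + 108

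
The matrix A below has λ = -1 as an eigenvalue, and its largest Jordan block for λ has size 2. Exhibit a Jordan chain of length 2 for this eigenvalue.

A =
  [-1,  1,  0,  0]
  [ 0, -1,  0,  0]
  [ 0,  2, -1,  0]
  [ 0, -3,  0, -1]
A Jordan chain for λ = -1 of length 2:
v_1 = (1, 0, 2, -3)ᵀ
v_2 = (0, 1, 0, 0)ᵀ

Let N = A − (-1)·I. We want v_2 with N^2 v_2 = 0 but N^1 v_2 ≠ 0; then v_{j-1} := N · v_j for j = 2, …, 2.

Pick v_2 = (0, 1, 0, 0)ᵀ.
Then v_1 = N · v_2 = (1, 0, 2, -3)ᵀ.

Sanity check: (A − (-1)·I) v_1 = (0, 0, 0, 0)ᵀ = 0. ✓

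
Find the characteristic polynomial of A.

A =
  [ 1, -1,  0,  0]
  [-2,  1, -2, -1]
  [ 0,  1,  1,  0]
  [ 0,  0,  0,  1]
x^4 - 4*x^3 + 6*x^2 - 4*x + 1

Expanding det(x·I − A) (e.g. by cofactor expansion or by noting that A is similar to its Jordan form J, which has the same characteristic polynomial as A) gives
  χ_A(x) = x^4 - 4*x^3 + 6*x^2 - 4*x + 1
which factors as (x - 1)^4. The eigenvalues (with algebraic multiplicities) are λ = 1 with multiplicity 4.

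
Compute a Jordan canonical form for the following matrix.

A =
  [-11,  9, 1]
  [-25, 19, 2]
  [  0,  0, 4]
J_3(4)

The characteristic polynomial is
  det(x·I − A) = x^3 - 12*x^2 + 48*x - 64 = (x - 4)^3

Eigenvalues and multiplicities (the geometric multiplicity of λ is n − rank(A − λI), which equals the number of Jordan blocks for λ):
  λ = 4: algebraic multiplicity = 3, geometric multiplicity = 1

Determining the block sizes for each eigenvalue:
  λ = 4: one block (gm = 1), so the single block has size am = 3 → block sizes [3]

Assembling the blocks gives a Jordan form
J =
  [4, 1, 0]
  [0, 4, 1]
  [0, 0, 4]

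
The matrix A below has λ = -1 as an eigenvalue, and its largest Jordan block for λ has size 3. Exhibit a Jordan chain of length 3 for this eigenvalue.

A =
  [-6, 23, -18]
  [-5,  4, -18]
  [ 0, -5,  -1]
A Jordan chain for λ = -1 of length 3:
v_1 = (-90, 0, 25)ᵀ
v_2 = (-5, -5, 0)ᵀ
v_3 = (1, 0, 0)ᵀ

Let N = A − (-1)·I. We want v_3 with N^3 v_3 = 0 but N^2 v_3 ≠ 0; then v_{j-1} := N · v_j for j = 3, …, 2.

Pick v_3 = (1, 0, 0)ᵀ.
Then v_2 = N · v_3 = (-5, -5, 0)ᵀ.
Then v_1 = N · v_2 = (-90, 0, 25)ᵀ.

Sanity check: (A − (-1)·I) v_1 = (0, 0, 0)ᵀ = 0. ✓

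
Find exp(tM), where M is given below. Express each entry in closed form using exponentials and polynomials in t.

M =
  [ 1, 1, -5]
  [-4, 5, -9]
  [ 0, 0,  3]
e^{tM} =
  [-2*t*exp(3*t) + exp(3*t), t*exp(3*t), t^2*exp(3*t)/2 - 5*t*exp(3*t)]
  [-4*t*exp(3*t), 2*t*exp(3*t) + exp(3*t), t^2*exp(3*t) - 9*t*exp(3*t)]
  [0, 0, exp(3*t)]

Strategy: write M = P · J · P⁻¹ where J is a Jordan canonical form, so e^{tM} = P · e^{tJ} · P⁻¹, and e^{tJ} can be computed block-by-block.

M has Jordan form
J =
  [3, 1, 0]
  [0, 3, 1]
  [0, 0, 3]
(up to reordering of blocks).

Per-block formulas:
  For a 3×3 Jordan block J_3(3): exp(t · J_3(3)) = e^(3t)·(I + t·N + (t^2/2)·N^2), where N is the 3×3 nilpotent shift.

After assembling e^{tJ} and conjugating by P, we get:

e^{tM} =
  [-2*t*exp(3*t) + exp(3*t), t*exp(3*t), t^2*exp(3*t)/2 - 5*t*exp(3*t)]
  [-4*t*exp(3*t), 2*t*exp(3*t) + exp(3*t), t^2*exp(3*t) - 9*t*exp(3*t)]
  [0, 0, exp(3*t)]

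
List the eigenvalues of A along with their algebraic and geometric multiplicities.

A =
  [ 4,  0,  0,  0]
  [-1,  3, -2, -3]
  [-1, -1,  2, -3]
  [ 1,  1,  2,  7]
λ = 4: alg = 4, geom = 3

Step 1 — factor the characteristic polynomial to read off the algebraic multiplicities:
  χ_A(x) = (x - 4)^4

Step 2 — compute geometric multiplicities via the rank-nullity identity g(λ) = n − rank(A − λI):
  rank(A − (4)·I) = 1, so dim ker(A − (4)·I) = n − 1 = 3

Summary:
  λ = 4: algebraic multiplicity = 4, geometric multiplicity = 3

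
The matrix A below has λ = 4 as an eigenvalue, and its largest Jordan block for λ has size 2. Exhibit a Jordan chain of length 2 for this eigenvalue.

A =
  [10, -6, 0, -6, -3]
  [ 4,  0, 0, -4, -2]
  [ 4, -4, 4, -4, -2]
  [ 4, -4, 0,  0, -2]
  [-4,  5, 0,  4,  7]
A Jordan chain for λ = 4 of length 2:
v_1 = (6, 4, 4, 4, -4)ᵀ
v_2 = (1, 0, 0, 0, 0)ᵀ

Let N = A − (4)·I. We want v_2 with N^2 v_2 = 0 but N^1 v_2 ≠ 0; then v_{j-1} := N · v_j for j = 2, …, 2.

Pick v_2 = (1, 0, 0, 0, 0)ᵀ.
Then v_1 = N · v_2 = (6, 4, 4, 4, -4)ᵀ.

Sanity check: (A − (4)·I) v_1 = (0, 0, 0, 0, 0)ᵀ = 0. ✓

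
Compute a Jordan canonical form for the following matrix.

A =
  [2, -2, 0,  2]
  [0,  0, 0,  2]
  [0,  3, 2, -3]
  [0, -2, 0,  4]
J_2(2) ⊕ J_1(2) ⊕ J_1(2)

The characteristic polynomial is
  det(x·I − A) = x^4 - 8*x^3 + 24*x^2 - 32*x + 16 = (x - 2)^4

Eigenvalues and multiplicities (the geometric multiplicity of λ is n − rank(A − λI), which equals the number of Jordan blocks for λ):
  λ = 2: algebraic multiplicity = 4, geometric multiplicity = 3

Determining the block sizes for each eigenvalue:
  λ = 2: 3 blocks summing to 4 forces exactly one block of size 2 and the rest size 1 → block sizes [2, 1, 1]

Assembling the blocks gives a Jordan form
J =
  [2, 1, 0, 0]
  [0, 2, 0, 0]
  [0, 0, 2, 0]
  [0, 0, 0, 2]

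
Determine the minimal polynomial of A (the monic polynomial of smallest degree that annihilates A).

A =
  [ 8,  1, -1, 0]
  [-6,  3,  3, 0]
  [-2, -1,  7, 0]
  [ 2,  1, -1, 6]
x^2 - 12*x + 36

The characteristic polynomial is χ_A(x) = (x - 6)^4, so the eigenvalues are known. The minimal polynomial is
  m_A(x) = Π_λ (x − λ)^{k_λ}
where k_λ is the size of the *largest* Jordan block for λ (equivalently, the smallest k with (A − λI)^k v = 0 for every generalised eigenvector v of λ).

  λ = 6: largest Jordan block has size 2, contributing (x − 6)^2

So m_A(x) = (x - 6)^2 = x^2 - 12*x + 36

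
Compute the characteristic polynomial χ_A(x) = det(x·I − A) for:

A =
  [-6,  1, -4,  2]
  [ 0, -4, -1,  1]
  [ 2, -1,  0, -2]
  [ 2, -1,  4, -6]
x^4 + 16*x^3 + 96*x^2 + 256*x + 256

Expanding det(x·I − A) (e.g. by cofactor expansion or by noting that A is similar to its Jordan form J, which has the same characteristic polynomial as A) gives
  χ_A(x) = x^4 + 16*x^3 + 96*x^2 + 256*x + 256
which factors as (x + 4)^4. The eigenvalues (with algebraic multiplicities) are λ = -4 with multiplicity 4.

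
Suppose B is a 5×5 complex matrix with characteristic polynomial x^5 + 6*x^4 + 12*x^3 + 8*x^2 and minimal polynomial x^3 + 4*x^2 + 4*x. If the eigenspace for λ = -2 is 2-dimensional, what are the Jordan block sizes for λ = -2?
Block sizes for λ = -2: [2, 1]

Step 1 — from the characteristic polynomial, algebraic multiplicity of λ = -2 is 3. From dim ker(B − (-2)·I) = 2, there are exactly 2 Jordan blocks for λ = -2.
Step 2 — from the minimal polynomial, the factor (x + 2)^2 tells us the largest block for λ = -2 has size 2.
Step 3 — with total size 3, 2 blocks, and largest block 2, the block sizes (in nonincreasing order) are [2, 1].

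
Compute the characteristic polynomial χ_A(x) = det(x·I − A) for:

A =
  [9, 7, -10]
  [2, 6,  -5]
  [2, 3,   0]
x^3 - 15*x^2 + 75*x - 125

Expanding det(x·I − A) (e.g. by cofactor expansion or by noting that A is similar to its Jordan form J, which has the same characteristic polynomial as A) gives
  χ_A(x) = x^3 - 15*x^2 + 75*x - 125
which factors as (x - 5)^3. The eigenvalues (with algebraic multiplicities) are λ = 5 with multiplicity 3.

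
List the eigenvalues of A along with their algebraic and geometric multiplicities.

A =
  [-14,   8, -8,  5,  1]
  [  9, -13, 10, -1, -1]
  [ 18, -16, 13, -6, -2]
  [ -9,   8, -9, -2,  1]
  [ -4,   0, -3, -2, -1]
λ = -5: alg = 3, geom = 2; λ = -1: alg = 2, geom = 1

Step 1 — factor the characteristic polynomial to read off the algebraic multiplicities:
  χ_A(x) = (x + 1)^2*(x + 5)^3

Step 2 — compute geometric multiplicities via the rank-nullity identity g(λ) = n − rank(A − λI):
  rank(A − (-5)·I) = 3, so dim ker(A − (-5)·I) = n − 3 = 2
  rank(A − (-1)·I) = 4, so dim ker(A − (-1)·I) = n − 4 = 1

Summary:
  λ = -5: algebraic multiplicity = 3, geometric multiplicity = 2
  λ = -1: algebraic multiplicity = 2, geometric multiplicity = 1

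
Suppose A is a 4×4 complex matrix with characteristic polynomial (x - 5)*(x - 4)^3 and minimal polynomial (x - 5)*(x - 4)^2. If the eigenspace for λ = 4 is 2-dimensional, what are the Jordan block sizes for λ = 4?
Block sizes for λ = 4: [2, 1]

Step 1 — from the characteristic polynomial, algebraic multiplicity of λ = 4 is 3. From dim ker(A − (4)·I) = 2, there are exactly 2 Jordan blocks for λ = 4.
Step 2 — from the minimal polynomial, the factor (x − 4)^2 tells us the largest block for λ = 4 has size 2.
Step 3 — with total size 3, 2 blocks, and largest block 2, the block sizes (in nonincreasing order) are [2, 1].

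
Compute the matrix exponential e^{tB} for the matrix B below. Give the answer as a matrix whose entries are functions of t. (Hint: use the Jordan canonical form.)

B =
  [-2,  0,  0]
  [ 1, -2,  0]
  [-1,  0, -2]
e^{tB} =
  [exp(-2*t), 0, 0]
  [t*exp(-2*t), exp(-2*t), 0]
  [-t*exp(-2*t), 0, exp(-2*t)]

Strategy: write B = P · J · P⁻¹ where J is a Jordan canonical form, so e^{tB} = P · e^{tJ} · P⁻¹, and e^{tJ} can be computed block-by-block.

B has Jordan form
J =
  [-2,  1,  0]
  [ 0, -2,  0]
  [ 0,  0, -2]
(up to reordering of blocks).

Per-block formulas:
  For a 2×2 Jordan block J_2(-2): exp(t · J_2(-2)) = e^(-2t)·(I + t·N), where N is the 2×2 nilpotent shift.
  For a 1×1 block at λ = -2: exp(t · [-2]) = [e^(-2t)].

After assembling e^{tJ} and conjugating by P, we get:

e^{tB} =
  [exp(-2*t), 0, 0]
  [t*exp(-2*t), exp(-2*t), 0]
  [-t*exp(-2*t), 0, exp(-2*t)]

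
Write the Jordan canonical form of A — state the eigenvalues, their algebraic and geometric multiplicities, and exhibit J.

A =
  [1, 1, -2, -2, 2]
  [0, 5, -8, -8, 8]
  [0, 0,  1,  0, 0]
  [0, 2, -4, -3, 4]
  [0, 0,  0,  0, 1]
J_2(1) ⊕ J_1(1) ⊕ J_1(1) ⊕ J_1(1)

The characteristic polynomial is
  det(x·I − A) = x^5 - 5*x^4 + 10*x^3 - 10*x^2 + 5*x - 1 = (x - 1)^5

Eigenvalues and multiplicities (the geometric multiplicity of λ is n − rank(A − λI), which equals the number of Jordan blocks for λ):
  λ = 1: algebraic multiplicity = 5, geometric multiplicity = 4

Determining the block sizes for each eigenvalue:
  λ = 1: 4 blocks summing to 5 forces exactly one block of size 2 and the rest size 1 → block sizes [2, 1, 1, 1]

Assembling the blocks gives a Jordan form
J =
  [1, 1, 0, 0, 0]
  [0, 1, 0, 0, 0]
  [0, 0, 1, 0, 0]
  [0, 0, 0, 1, 0]
  [0, 0, 0, 0, 1]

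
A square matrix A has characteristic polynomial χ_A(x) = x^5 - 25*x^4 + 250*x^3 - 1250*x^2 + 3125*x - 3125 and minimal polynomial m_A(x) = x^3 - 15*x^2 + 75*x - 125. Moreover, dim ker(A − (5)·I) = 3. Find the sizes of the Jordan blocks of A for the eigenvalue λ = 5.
Block sizes for λ = 5: [3, 1, 1]

Step 1 — from the characteristic polynomial, algebraic multiplicity of λ = 5 is 5. From dim ker(A − (5)·I) = 3, there are exactly 3 Jordan blocks for λ = 5.
Step 2 — from the minimal polynomial, the factor (x − 5)^3 tells us the largest block for λ = 5 has size 3.
Step 3 — with total size 5, 3 blocks, and largest block 3, the block sizes (in nonincreasing order) are [3, 1, 1].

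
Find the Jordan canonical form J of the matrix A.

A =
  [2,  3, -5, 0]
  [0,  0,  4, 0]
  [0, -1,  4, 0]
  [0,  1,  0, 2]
J_3(2) ⊕ J_1(2)

The characteristic polynomial is
  det(x·I − A) = x^4 - 8*x^3 + 24*x^2 - 32*x + 16 = (x - 2)^4

Eigenvalues and multiplicities (the geometric multiplicity of λ is n − rank(A − λI), which equals the number of Jordan blocks for λ):
  λ = 2: algebraic multiplicity = 4, geometric multiplicity = 2

Determining the block sizes for each eigenvalue:
  λ = 2: with am = 4 and gm = 2, the partition is not yet determined (e.g. several partitions of 4 into 2 parts exist). Let N = A − (2)·I. Computing rank(N^1) = 2, rank(N^2) = 1, rank(N^3) = 0; the number of blocks of size ≥ j is rank(N^{j−1}) − rank(N^j), giving [2, 1, 1]. So we have 1 block(s) of size 3, 1 block(s) of size 1 → block sizes [3, 1]

Assembling the blocks gives a Jordan form
J =
  [2, 1, 0, 0]
  [0, 2, 1, 0]
  [0, 0, 2, 0]
  [0, 0, 0, 2]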